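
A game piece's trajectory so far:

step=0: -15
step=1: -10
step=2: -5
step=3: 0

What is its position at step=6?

15

Constant displacement of +5 per step.
step 4: 0 + 5 → 5
step 5: 5 + 5 → 10
step 6: 10 + 5 → 15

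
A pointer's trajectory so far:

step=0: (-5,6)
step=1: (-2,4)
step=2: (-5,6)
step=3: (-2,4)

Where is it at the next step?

Consecutive displacements (+3,-2), (-3,+2), (+3,-2) scale by a factor of -1 each step.
step 4: (-2,4) + (-3,+2) → (-5,6)

(-5,6)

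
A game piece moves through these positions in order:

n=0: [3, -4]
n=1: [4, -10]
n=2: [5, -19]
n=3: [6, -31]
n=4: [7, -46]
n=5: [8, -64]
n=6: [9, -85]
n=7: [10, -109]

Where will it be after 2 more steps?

Taking differences between consecutive positions: [+1, -6], [+1, -9], [+1, -12], [+1, -15], [+1, -18], [+1, -21], [+1, -24]. These grow by [+0, -3] each step.
step 8: [10, -109] + [+1, -27] → [11, -136]
step 9: [11, -136] + [+1, -30] → [12, -166]

[12, -166]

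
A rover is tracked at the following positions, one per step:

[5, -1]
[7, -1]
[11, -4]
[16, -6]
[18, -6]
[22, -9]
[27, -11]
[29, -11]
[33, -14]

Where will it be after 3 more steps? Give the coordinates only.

Step-to-step displacements: [+2, +0], [+4, -3], [+5, -2], [+2, +0], [+4, -3], [+5, -2], [+2, +0], [+4, -3] — a repeating cycle of length 3.
step 9: apply [+5, -2] → [38, -16]
step 10: apply [+2, +0] → [40, -16]
step 11: apply [+4, -3] → [44, -19]

[44, -19]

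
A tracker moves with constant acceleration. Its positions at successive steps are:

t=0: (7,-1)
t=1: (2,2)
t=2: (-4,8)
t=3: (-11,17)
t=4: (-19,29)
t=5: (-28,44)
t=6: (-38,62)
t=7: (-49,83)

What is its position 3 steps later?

Successive displacements: (-5,+3), (-6,+6), (-7,+9), (-8,+12), (-9,+15), (-10,+18), (-11,+21) — each changes by (-1,+3).
step 8: (-49,83) + (-12,+24) → (-61,107)
step 9: (-61,107) + (-13,+27) → (-74,134)
step 10: (-74,134) + (-14,+30) → (-88,164)

(-88,164)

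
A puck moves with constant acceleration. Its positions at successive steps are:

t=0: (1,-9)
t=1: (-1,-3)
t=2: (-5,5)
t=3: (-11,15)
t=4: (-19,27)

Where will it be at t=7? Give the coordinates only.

(-55,75)

Taking differences between consecutive positions: (-2,+6), (-4,+8), (-6,+10), (-8,+12). These grow by (-2,+2) each step.
step 5: (-19,27) + (-10,+14) → (-29,41)
step 6: (-29,41) + (-12,+16) → (-41,57)
step 7: (-41,57) + (-14,+18) → (-55,75)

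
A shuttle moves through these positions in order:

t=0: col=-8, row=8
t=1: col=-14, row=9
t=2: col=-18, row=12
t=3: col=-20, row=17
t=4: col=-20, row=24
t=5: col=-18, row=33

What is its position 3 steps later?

col=0, row=72

First differences are (-6,+1), (-4,+3), (-2,+5), (+0,+7), (+2,+9); their common second difference is (+2,+2) (constant acceleration).
step 6: col=-18, row=33 + (+4,+11) → col=-14, row=44
step 7: col=-14, row=44 + (+6,+13) → col=-8, row=57
step 8: col=-8, row=57 + (+8,+15) → col=0, row=72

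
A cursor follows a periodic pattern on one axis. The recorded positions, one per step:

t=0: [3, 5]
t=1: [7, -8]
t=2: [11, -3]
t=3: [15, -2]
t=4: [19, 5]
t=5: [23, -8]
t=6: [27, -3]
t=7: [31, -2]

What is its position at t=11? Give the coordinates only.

First: linear, +4 per step → 47 at step 11.
Second: cycles through 5, -8, -3, -2 every 4 steps. Step 11 lands at position 3 of the cycle → -2.

[47, -2]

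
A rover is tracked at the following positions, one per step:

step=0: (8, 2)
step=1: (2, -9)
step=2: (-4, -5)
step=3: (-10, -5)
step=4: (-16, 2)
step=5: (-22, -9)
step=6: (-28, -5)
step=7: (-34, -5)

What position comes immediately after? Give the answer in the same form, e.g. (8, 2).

(-40, 2)

The first coordinate changes by -6 each step, so at step 8 it is 8 + 8·(-6) = -40.
The second coordinate repeats the cycle [2, -9, -5, -5] with period 4; step 8 mod 4 = 0, giving 2.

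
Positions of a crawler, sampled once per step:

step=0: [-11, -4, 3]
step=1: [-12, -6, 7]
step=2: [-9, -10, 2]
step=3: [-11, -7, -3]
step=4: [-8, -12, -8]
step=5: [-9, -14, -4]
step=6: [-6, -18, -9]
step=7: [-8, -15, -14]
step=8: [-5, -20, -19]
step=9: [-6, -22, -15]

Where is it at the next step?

[-3, -26, -20]

Differencing gives [-1, -2, +4], [+3, -4, -5], [-2, +3, -5], [+3, -5, -5], [-1, -2, +4], [+3, -4, -5], [-2, +3, -5], [+3, -5, -5], [-1, -2, +4]. This is the pattern [-1, -2, +4], [+3, -4, -5], [-2, +3, -5], [+3, -5, -5] repeated.
step 10: apply [+3, -4, -5] → [-3, -26, -20]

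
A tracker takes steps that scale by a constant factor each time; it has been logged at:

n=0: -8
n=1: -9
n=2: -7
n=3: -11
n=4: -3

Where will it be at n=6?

13

Step-to-step displacements: -1, +2, -4, +8; each is -2× the previous.
step 5: -3 − 16 → -19
step 6: -19 + 32 → 13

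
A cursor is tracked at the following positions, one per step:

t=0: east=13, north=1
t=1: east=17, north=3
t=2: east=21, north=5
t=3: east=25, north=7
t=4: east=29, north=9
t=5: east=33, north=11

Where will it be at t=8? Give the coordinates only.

Each step adds (+4,+2) to the position.
step 6: east=33, north=11 + (+4,+2) → east=37, north=13
step 7: east=37, north=13 + (+4,+2) → east=41, north=15
step 8: east=41, north=15 + (+4,+2) → east=45, north=17

east=45, north=17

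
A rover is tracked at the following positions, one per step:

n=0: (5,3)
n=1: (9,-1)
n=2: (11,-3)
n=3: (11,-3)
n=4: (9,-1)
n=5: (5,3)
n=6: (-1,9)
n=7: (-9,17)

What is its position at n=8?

First differences are (+4,-4), (+2,-2), (+0,+0), (-2,+2), (-4,+4), (-6,+6), (-8,+8); their common second difference is (-2,+2) (constant acceleration).
step 8: (-9,17) + (-10,+10) → (-19,27)

(-19,27)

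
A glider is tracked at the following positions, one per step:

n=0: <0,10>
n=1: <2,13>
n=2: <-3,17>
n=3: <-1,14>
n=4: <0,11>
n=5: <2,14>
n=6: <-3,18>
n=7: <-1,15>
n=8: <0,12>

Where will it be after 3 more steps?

<-1,16>

The moves between consecutive positions are <+2,+3>, <-5,+4>, <+2,-3>, <+1,-3>, <+2,+3>, <-5,+4>, <+2,-3>, <+1,-3>; they repeat the 4-cycle [<+2,+3>, <-5,+4>, <+2,-3>, <+1,-3>].
step 9: apply <+2,+3> → <2,15>
step 10: apply <-5,+4> → <-3,19>
step 11: apply <+2,-3> → <-1,16>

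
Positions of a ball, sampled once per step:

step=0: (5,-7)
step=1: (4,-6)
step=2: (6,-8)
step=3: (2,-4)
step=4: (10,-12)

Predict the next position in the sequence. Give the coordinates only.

Consecutive displacements (-1,+1), (+2,-2), (-4,+4), (+8,-8) scale by a factor of -2 each step.
step 5: (10,-12) + (-16,+16) → (-6,4)

(-6,4)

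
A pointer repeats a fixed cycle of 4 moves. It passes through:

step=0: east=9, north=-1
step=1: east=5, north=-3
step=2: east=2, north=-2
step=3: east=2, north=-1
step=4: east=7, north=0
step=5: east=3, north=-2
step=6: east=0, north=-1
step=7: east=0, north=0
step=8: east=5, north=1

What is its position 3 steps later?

east=-2, north=1

Differencing gives (-4, -2), (-3, +1), (+0, +1), (+5, +1), (-4, -2), (-3, +1), (+0, +1), (+5, +1). This is the pattern (-4, -2), (-3, +1), (+0, +1), (+5, +1) repeated.
step 9: apply (-4, -2) → east=1, north=-1
step 10: apply (-3, +1) → east=-2, north=0
step 11: apply (+0, +1) → east=-2, north=1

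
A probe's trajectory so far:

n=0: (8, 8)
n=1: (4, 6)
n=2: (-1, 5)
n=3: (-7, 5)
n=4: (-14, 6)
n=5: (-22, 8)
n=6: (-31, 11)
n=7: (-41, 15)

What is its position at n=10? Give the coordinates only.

First differences are (-4, -2), (-5, -1), (-6, +0), (-7, +1), (-8, +2), (-9, +3), (-10, +4); their common second difference is (-1, +1) (constant acceleration).
step 8: (-41, 15) + (-11, +5) → (-52, 20)
step 9: (-52, 20) + (-12, +6) → (-64, 26)
step 10: (-64, 26) + (-13, +7) → (-77, 33)

(-77, 33)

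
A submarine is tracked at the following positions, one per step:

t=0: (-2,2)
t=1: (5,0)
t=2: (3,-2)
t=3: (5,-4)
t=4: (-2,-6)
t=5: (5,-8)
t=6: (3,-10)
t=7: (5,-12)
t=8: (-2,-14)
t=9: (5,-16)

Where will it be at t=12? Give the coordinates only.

First: cycles through -2, 5, 3, 5 every 4 steps. Step 12 lands at position 0 of the cycle → -2.
Second: linear, -2 per step → -22 at step 12.

(-2,-22)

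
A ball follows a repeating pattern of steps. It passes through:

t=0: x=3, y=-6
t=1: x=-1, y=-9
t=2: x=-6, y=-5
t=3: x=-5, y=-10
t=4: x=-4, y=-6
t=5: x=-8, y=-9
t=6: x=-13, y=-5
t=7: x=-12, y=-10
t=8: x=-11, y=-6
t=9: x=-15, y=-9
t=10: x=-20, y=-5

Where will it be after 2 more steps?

The moves between consecutive positions are (-4,-3), (-5,+4), (+1,-5), (+1,+4), (-4,-3), (-5,+4), (+1,-5), (+1,+4), (-4,-3), (-5,+4); they repeat the 4-cycle [(-4,-3), (-5,+4), (+1,-5), (+1,+4)].
step 11: apply (+1,-5) → x=-19, y=-10
step 12: apply (+1,+4) → x=-18, y=-6

x=-18, y=-6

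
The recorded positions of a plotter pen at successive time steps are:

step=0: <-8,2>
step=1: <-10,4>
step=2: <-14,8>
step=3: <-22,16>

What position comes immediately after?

The jumps are <-2,+2>, <-4,+4>, <-8,+8> — a geometric progression with ratio 2.
step 4: <-22,16> + <-16,+16> → <-38,32>

<-38,32>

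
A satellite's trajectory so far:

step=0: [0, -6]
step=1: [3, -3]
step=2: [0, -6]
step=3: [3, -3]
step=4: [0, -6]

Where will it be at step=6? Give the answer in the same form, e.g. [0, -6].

[0, -6]

Step-to-step displacements: [+3, +3], [-3, -3], [+3, +3], [-3, -3]; each is -1× the previous.
step 5: [0, -6] + [+3, +3] → [3, -3]
step 6: [3, -3] + [-3, -3] → [0, -6]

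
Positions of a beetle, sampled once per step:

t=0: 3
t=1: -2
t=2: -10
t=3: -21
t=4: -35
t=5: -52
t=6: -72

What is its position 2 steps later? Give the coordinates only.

Successive displacements: -5, -8, -11, -14, -17, -20 — each changes by -3.
step 7: -72 − 23 → -95
step 8: -95 − 26 → -121

-121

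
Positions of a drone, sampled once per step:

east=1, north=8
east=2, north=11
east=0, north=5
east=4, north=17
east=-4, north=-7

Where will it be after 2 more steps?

The jumps are (+1,+3), (-2,-6), (+4,+12), (-8,-24) — a geometric progression with ratio -2.
step 5: east=-4, north=-7 + (+16,+48) → east=12, north=41
step 6: east=12, north=41 + (-32,-96) → east=-20, north=-55

east=-20, north=-55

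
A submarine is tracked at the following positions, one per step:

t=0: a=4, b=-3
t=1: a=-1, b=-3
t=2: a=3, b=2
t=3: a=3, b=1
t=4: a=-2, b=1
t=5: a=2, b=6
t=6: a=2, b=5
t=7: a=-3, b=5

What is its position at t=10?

a=-4, b=9

Step-to-step displacements: (-5,+0), (+4,+5), (+0,-1), (-5,+0), (+4,+5), (+0,-1), (-5,+0) — a repeating cycle of length 3.
step 8: apply (+4,+5) → a=1, b=10
step 9: apply (+0,-1) → a=1, b=9
step 10: apply (-5,+0) → a=-4, b=9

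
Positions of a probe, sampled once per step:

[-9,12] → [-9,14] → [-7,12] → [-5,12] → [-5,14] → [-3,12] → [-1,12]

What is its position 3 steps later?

The moves between consecutive positions are [+0,+2], [+2,-2], [+2,+0], [+0,+2], [+2,-2], [+2,+0]; they repeat the 3-cycle [[+0,+2], [+2,-2], [+2,+0]].
step 7: apply [+0,+2] → [-1,14]
step 8: apply [+2,-2] → [1,12]
step 9: apply [+2,+0] → [3,12]

[3,12]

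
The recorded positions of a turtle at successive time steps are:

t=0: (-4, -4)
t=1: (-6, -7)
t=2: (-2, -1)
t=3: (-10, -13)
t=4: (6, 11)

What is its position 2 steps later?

The jumps are (-2, -3), (+4, +6), (-8, -12), (+16, +24) — a geometric progression with ratio -2.
step 5: (6, 11) + (-32, -48) → (-26, -37)
step 6: (-26, -37) + (+64, +96) → (38, 59)

(38, 59)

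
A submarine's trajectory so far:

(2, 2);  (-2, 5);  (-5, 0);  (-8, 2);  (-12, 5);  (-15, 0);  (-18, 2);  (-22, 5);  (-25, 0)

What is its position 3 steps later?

(-35, 0)

The moves between consecutive positions are (-4, +3), (-3, -5), (-3, +2), (-4, +3), (-3, -5), (-3, +2), (-4, +3), (-3, -5); they repeat the 3-cycle [(-4, +3), (-3, -5), (-3, +2)].
step 9: apply (-3, +2) → (-28, 2)
step 10: apply (-4, +3) → (-32, 5)
step 11: apply (-3, -5) → (-35, 0)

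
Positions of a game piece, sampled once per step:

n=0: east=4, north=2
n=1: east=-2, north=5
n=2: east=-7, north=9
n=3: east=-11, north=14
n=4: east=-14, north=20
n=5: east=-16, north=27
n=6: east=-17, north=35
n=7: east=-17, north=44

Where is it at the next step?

east=-16, north=54

Successive displacements: (-6, +3), (-5, +4), (-4, +5), (-3, +6), (-2, +7), (-1, +8), (+0, +9) — each changes by (+1, +1).
step 8: east=-17, north=44 + (+1, +10) → east=-16, north=54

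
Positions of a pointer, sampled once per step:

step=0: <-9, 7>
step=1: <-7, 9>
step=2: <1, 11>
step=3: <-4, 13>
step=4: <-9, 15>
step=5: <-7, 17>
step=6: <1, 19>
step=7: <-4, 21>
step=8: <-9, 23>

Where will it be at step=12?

First: cycles through -9, -7, 1, -4 every 4 steps. Step 12 lands at position 0 of the cycle → -9.
Second: linear, +2 per step → 31 at step 12.

<-9, 31>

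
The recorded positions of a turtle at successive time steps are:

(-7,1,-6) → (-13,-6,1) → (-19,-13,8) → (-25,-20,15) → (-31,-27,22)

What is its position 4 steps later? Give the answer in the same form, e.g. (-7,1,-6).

Constant displacement of (-6,-7,+7) per step.
step 5: (-31,-27,22) + (-6,-7,+7) → (-37,-34,29)
step 6: (-37,-34,29) + (-6,-7,+7) → (-43,-41,36)
step 7: (-43,-41,36) + (-6,-7,+7) → (-49,-48,43)
step 8: (-49,-48,43) + (-6,-7,+7) → (-55,-55,50)

(-55,-55,50)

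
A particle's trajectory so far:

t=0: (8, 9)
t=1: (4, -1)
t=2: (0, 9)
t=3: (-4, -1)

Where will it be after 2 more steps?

(-12, -1)

The first coordinate changes by -4 each step, so at step 5 it is 8 + 5·(-4) = -12.
The second coordinate repeats the cycle [9, -1] with period 2; step 5 mod 2 = 1, giving -1.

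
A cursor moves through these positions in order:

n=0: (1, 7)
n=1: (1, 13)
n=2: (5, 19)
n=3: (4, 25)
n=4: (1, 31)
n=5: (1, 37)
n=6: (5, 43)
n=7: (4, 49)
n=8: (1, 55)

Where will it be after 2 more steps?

First: cycles through 1, 1, 5, 4 every 4 steps. Step 10 lands at position 2 of the cycle → 5.
Second: linear, +6 per step → 67 at step 10.

(5, 67)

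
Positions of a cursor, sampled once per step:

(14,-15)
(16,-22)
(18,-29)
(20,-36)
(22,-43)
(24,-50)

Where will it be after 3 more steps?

(30,-71)

Each step adds (+2,-7) to the position.
step 6: (24,-50) + (+2,-7) → (26,-57)
step 7: (26,-57) + (+2,-7) → (28,-64)
step 8: (28,-64) + (+2,-7) → (30,-71)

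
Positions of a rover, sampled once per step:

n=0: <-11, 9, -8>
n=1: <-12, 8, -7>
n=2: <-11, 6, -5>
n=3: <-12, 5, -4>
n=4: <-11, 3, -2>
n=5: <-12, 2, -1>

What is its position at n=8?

Step-to-step displacements: <-1, -1, +1>, <+1, -2, +2>, <-1, -1, +1>, <+1, -2, +2>, <-1, -1, +1> — a repeating cycle of length 2.
step 6: apply <+1, -2, +2> → <-11, 0, 1>
step 7: apply <-1, -1, +1> → <-12, -1, 2>
step 8: apply <+1, -2, +2> → <-11, -3, 4>

<-11, -3, 4>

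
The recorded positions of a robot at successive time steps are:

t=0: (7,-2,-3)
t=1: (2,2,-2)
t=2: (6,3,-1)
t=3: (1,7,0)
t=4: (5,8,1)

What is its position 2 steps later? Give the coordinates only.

Differencing gives (-5,+4,+1), (+4,+1,+1), (-5,+4,+1), (+4,+1,+1). This is the pattern (-5,+4,+1), (+4,+1,+1) repeated.
step 5: apply (-5,+4,+1) → (0,12,2)
step 6: apply (+4,+1,+1) → (4,13,3)

(4,13,3)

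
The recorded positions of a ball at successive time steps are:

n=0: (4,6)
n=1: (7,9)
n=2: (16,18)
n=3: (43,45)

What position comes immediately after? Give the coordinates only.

(124,126)

The jumps are (+3,+3), (+9,+9), (+27,+27) — a geometric progression with ratio 3.
step 4: (43,45) + (+81,+81) → (124,126)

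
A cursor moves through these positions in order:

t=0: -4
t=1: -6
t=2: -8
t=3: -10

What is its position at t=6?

Each step adds -2 to the position.
step 4: -10 − 2 → -12
step 5: -12 − 2 → -14
step 6: -14 − 2 → -16

-16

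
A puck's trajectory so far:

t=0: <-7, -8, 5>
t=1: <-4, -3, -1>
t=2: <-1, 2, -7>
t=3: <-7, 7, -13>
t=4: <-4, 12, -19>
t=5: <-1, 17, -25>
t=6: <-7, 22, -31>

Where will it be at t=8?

<-1, 32, -43>

The first coordinate repeats the cycle [-7, -4, -1] with period 3; step 8 mod 3 = 2, giving -1.
The second coordinate changes by +5 each step, so at step 8 it is -8 + 8·(5) = 32.
The third coordinate changes by -6 each step, so at step 8 it is 5 + 8·(-6) = -43.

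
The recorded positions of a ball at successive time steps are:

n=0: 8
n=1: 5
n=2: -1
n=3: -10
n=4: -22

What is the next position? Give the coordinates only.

-37

First differences are -3, -6, -9, -12; their common second difference is -3 (constant acceleration).
step 5: -22 − 15 → -37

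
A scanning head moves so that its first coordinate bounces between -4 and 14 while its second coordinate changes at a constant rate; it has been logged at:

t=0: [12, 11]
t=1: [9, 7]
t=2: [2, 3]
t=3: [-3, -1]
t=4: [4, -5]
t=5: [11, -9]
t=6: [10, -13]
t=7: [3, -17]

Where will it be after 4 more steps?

The first coordinate reflects between -4 and 14, moving 7 per step.
  step 8: 3 → -4
  step 9: -4 → 3
  step 10: 3 → 10
  step 11: 10 → 11
The second coordinate changes by -4 each step: at step 11 it is -33.

[11, -33]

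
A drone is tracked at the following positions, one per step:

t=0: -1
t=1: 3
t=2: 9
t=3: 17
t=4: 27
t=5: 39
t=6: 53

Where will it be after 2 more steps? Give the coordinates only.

87

First differences are +4, +6, +8, +10, +12, +14; their common second difference is +2 (constant acceleration).
step 7: 53 + 16 → 69
step 8: 69 + 18 → 87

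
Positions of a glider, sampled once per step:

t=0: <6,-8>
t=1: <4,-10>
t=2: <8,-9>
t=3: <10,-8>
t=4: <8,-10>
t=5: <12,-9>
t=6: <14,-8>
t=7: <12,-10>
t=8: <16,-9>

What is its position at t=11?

<20,-9>

Differencing gives <-2,-2>, <+4,+1>, <+2,+1>, <-2,-2>, <+4,+1>, <+2,+1>, <-2,-2>, <+4,+1>. This is the pattern <-2,-2>, <+4,+1>, <+2,+1> repeated.
step 9: apply <+2,+1> → <18,-8>
step 10: apply <-2,-2> → <16,-10>
step 11: apply <+4,+1> → <20,-9>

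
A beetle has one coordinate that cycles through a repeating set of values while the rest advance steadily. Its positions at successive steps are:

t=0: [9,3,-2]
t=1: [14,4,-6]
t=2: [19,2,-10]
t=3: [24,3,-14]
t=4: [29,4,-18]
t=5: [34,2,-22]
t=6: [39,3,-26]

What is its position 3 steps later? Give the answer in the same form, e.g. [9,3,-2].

The first coordinate changes by +5 each step, so at step 9 it is 9 + 9·(5) = 54.
The second coordinate repeats the cycle [3, 4, 2] with period 3; step 9 mod 3 = 0, giving 3.
The third coordinate changes by -4 each step, so at step 9 it is -2 + 9·(-4) = -38.

[54,3,-38]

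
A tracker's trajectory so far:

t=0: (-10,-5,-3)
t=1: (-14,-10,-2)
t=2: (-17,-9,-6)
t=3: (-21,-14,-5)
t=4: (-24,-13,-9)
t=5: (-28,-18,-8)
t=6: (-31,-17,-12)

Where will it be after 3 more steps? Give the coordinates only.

(-42,-26,-14)

The moves between consecutive positions are (-4,-5,+1), (-3,+1,-4), (-4,-5,+1), (-3,+1,-4), (-4,-5,+1), (-3,+1,-4); they repeat the 2-cycle [(-4,-5,+1), (-3,+1,-4)].
step 7: apply (-4,-5,+1) → (-35,-22,-11)
step 8: apply (-3,+1,-4) → (-38,-21,-15)
step 9: apply (-4,-5,+1) → (-42,-26,-14)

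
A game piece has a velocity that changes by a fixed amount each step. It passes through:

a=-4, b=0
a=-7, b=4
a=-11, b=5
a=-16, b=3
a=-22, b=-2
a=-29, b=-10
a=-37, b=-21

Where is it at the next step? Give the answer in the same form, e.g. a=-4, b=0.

Taking differences between consecutive positions: (-3,+4), (-4,+1), (-5,-2), (-6,-5), (-7,-8), (-8,-11). These grow by (-1,-3) each step.
step 7: a=-37, b=-21 + (-9,-14) → a=-46, b=-35

a=-46, b=-35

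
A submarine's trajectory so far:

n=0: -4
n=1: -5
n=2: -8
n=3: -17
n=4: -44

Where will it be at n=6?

-368

The jumps are -1, -3, -9, -27 — a geometric progression with ratio 3.
step 5: -44 − 81 → -125
step 6: -125 − 243 → -368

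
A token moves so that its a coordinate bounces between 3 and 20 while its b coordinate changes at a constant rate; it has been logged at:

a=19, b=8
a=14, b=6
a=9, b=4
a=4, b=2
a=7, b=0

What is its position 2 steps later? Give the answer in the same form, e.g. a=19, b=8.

The a coordinate reflects between 3 and 20, moving 5 per step.
  step 5: 7 → 12
  step 6: 12 → 17
The b coordinate changes by -2 each step: at step 6 it is -4.

a=17, b=-4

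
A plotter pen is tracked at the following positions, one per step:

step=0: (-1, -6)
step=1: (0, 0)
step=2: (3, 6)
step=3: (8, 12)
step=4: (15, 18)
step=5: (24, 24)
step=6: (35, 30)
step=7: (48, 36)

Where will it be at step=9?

First differences are (+1, +6), (+3, +6), (+5, +6), (+7, +6), (+9, +6), (+11, +6), (+13, +6); their common second difference is (+2, +0) (constant acceleration).
step 8: (48, 36) + (+15, +6) → (63, 42)
step 9: (63, 42) + (+17, +6) → (80, 48)

(80, 48)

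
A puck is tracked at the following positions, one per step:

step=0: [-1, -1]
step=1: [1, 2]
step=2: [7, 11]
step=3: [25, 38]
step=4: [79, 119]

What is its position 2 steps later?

Consecutive displacements [+2, +3], [+6, +9], [+18, +27], [+54, +81] scale by a factor of 3 each step.
step 5: [79, 119] + [+162, +243] → [241, 362]
step 6: [241, 362] + [+486, +729] → [727, 1091]

[727, 1091]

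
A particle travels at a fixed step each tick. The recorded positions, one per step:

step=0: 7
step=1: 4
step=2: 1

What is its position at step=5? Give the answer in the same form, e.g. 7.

-8

Each step adds -3 to the position.
step 3: 1 − 3 → -2
step 4: -2 − 3 → -5
step 5: -5 − 3 → -8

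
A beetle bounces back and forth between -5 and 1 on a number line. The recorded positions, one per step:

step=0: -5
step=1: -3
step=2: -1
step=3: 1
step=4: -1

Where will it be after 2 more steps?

-5

The value reflects between -5 and 1, moving 2 per step.
  step 5: -1 → -3
  step 6: -3 → -5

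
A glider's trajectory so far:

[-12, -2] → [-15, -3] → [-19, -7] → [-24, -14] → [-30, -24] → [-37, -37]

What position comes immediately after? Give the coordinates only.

Successive displacements: [-3, -1], [-4, -4], [-5, -7], [-6, -10], [-7, -13] — each changes by [-1, -3].
step 6: [-37, -37] + [-8, -16] → [-45, -53]

[-45, -53]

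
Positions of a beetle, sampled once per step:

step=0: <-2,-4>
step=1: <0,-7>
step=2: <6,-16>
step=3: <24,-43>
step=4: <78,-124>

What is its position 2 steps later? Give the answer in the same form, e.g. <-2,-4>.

The jumps are <+2,-3>, <+6,-9>, <+18,-27>, <+54,-81> — a geometric progression with ratio 3.
step 5: <78,-124> + <+162,-243> → <240,-367>
step 6: <240,-367> + <+486,-729> → <726,-1096>

<726,-1096>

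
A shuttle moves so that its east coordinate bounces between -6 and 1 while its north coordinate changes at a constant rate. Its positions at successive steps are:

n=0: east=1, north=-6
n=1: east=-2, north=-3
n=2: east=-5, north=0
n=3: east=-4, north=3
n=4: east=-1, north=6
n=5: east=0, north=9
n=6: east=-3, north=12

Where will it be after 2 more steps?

The east coordinate reflects between -6 and 1, moving 3 per step.
  step 7: -3 → -6
  step 8: -6 → -3
The north coordinate changes by +3 each step: at step 8 it is 18.

east=-3, north=18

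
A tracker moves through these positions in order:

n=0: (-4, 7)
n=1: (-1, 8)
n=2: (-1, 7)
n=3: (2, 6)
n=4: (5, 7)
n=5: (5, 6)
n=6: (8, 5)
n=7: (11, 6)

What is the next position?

The moves between consecutive positions are (+3, +1), (+0, -1), (+3, -1), (+3, +1), (+0, -1), (+3, -1), (+3, +1); they repeat the 3-cycle [(+3, +1), (+0, -1), (+3, -1)].
step 8: apply (+0, -1) → (11, 5)

(11, 5)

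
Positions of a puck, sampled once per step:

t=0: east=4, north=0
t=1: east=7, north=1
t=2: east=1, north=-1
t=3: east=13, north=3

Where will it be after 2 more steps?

east=37, north=11

Step-to-step displacements: (+3,+1), (-6,-2), (+12,+4); each is -2× the previous.
step 4: east=13, north=3 + (-24,-8) → east=-11, north=-5
step 5: east=-11, north=-5 + (+48,+16) → east=37, north=11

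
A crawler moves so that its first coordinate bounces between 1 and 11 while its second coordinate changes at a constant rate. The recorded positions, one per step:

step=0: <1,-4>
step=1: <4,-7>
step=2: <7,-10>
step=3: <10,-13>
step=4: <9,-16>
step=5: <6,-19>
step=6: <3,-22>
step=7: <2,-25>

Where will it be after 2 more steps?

The first coordinate travels 3 per step and bounces off the walls at 1 and 11.
  step 8: 2 → 5
  step 9: 5 → 8
The second coordinate changes by -3 each step: at step 9 it is -31.

<8,-31>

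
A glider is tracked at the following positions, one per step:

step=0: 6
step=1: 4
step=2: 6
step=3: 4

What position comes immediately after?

6

Step-to-step displacements: -2, +2, -2; each is -1× the previous.
step 4: 4 + 2 → 6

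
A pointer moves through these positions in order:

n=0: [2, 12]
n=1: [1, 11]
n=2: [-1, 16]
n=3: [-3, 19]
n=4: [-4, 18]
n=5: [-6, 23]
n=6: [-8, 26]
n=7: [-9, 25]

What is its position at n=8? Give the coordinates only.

[-11, 30]

Step-to-step displacements: [-1, -1], [-2, +5], [-2, +3], [-1, -1], [-2, +5], [-2, +3], [-1, -1] — a repeating cycle of length 3.
step 8: apply [-2, +5] → [-11, 30]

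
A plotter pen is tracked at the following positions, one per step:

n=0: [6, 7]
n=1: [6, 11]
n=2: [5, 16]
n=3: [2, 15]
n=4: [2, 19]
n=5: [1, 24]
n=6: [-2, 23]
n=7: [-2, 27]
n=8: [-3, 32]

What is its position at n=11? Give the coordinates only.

[-7, 40]

Step-to-step displacements: [+0, +4], [-1, +5], [-3, -1], [+0, +4], [-1, +5], [-3, -1], [+0, +4], [-1, +5] — a repeating cycle of length 3.
step 9: apply [-3, -1] → [-6, 31]
step 10: apply [+0, +4] → [-6, 35]
step 11: apply [-1, +5] → [-7, 40]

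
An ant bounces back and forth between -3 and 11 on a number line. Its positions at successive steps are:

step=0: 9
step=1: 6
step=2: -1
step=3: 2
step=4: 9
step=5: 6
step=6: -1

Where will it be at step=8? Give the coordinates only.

9

The value travels 7 per step and bounces off the walls at -3 and 11.
  step 7: -1 → 2
  step 8: 2 → 9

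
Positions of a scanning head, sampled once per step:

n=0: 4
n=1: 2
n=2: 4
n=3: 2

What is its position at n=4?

Step-to-step displacements: -2, +2, -2; each is -1× the previous.
step 4: 2 + 2 → 4

4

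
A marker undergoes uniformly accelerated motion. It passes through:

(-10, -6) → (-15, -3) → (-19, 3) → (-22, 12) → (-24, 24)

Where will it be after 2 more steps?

Successive displacements: (-5, +3), (-4, +6), (-3, +9), (-2, +12) — each changes by (+1, +3).
step 5: (-24, 24) + (-1, +15) → (-25, 39)
step 6: (-25, 39) + (+0, +18) → (-25, 57)

(-25, 57)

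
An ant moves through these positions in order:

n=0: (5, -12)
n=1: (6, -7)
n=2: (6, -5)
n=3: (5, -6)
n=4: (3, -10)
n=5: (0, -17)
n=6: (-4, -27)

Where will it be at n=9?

(-22, -75)

Taking differences between consecutive positions: (+1, +5), (+0, +2), (-1, -1), (-2, -4), (-3, -7), (-4, -10). These grow by (-1, -3) each step.
step 7: (-4, -27) + (-5, -13) → (-9, -40)
step 8: (-9, -40) + (-6, -16) → (-15, -56)
step 9: (-15, -56) + (-7, -19) → (-22, -75)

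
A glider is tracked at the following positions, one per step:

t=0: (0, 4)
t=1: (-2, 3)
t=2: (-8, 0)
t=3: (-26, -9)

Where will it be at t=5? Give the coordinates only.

(-242, -117)

The jumps are (-2, -1), (-6, -3), (-18, -9) — a geometric progression with ratio 3.
step 4: (-26, -9) + (-54, -27) → (-80, -36)
step 5: (-80, -36) + (-162, -81) → (-242, -117)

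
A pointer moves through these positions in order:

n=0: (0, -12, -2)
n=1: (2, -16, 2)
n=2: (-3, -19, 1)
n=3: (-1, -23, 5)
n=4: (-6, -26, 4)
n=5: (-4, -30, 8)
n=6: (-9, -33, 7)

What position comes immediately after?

(-7, -37, 11)

Differencing gives (+2, -4, +4), (-5, -3, -1), (+2, -4, +4), (-5, -3, -1), (+2, -4, +4), (-5, -3, -1). This is the pattern (+2, -4, +4), (-5, -3, -1) repeated.
step 7: apply (+2, -4, +4) → (-7, -37, 11)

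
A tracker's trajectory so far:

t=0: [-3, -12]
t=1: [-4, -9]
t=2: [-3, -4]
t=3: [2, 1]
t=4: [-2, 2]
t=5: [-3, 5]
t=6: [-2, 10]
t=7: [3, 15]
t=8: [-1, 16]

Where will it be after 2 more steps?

[-1, 24]

Differencing gives [-1, +3], [+1, +5], [+5, +5], [-4, +1], [-1, +3], [+1, +5], [+5, +5], [-4, +1]. This is the pattern [-1, +3], [+1, +5], [+5, +5], [-4, +1] repeated.
step 9: apply [-1, +3] → [-2, 19]
step 10: apply [+1, +5] → [-1, 24]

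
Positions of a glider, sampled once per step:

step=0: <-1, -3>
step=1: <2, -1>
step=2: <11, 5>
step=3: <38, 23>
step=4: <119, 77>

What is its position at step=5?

<362, 239>

Consecutive displacements <+3, +2>, <+9, +6>, <+27, +18>, <+81, +54> scale by a factor of 3 each step.
step 5: <119, 77> + <+243, +162> → <362, 239>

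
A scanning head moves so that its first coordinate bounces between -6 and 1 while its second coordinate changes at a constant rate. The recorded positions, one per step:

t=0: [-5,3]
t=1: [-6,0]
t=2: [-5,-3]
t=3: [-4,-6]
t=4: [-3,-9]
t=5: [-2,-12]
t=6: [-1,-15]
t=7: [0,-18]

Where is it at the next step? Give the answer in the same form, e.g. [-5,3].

[1,-21]

The first coordinate travels 1 per step and bounces off the walls at -6 and 1.
  step 8: 0 → 1
The second coordinate changes by -3 each step: at step 8 it is -21.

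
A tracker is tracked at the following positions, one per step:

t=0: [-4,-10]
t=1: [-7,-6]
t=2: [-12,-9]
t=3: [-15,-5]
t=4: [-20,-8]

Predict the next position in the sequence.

Differencing gives [-3,+4], [-5,-3], [-3,+4], [-5,-3]. This is the pattern [-3,+4], [-5,-3] repeated.
step 5: apply [-3,+4] → [-23,-4]

[-23,-4]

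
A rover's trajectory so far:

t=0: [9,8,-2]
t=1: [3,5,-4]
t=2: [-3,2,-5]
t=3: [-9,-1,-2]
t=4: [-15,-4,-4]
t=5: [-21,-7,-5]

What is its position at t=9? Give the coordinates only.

[-45,-19,-2]

The first coordinate changes by -6 each step, so at step 9 it is 9 + 9·(-6) = -45.
The second coordinate changes by -3 each step, so at step 9 it is 8 + 9·(-3) = -19.
The third coordinate repeats the cycle [-2, -4, -5] with period 3; step 9 mod 3 = 0, giving -2.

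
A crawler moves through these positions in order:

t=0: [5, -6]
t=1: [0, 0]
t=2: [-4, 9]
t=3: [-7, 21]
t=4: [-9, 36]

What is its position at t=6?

First differences are [-5, +6], [-4, +9], [-3, +12], [-2, +15]; their common second difference is [+1, +3] (constant acceleration).
step 5: [-9, 36] + [-1, +18] → [-10, 54]
step 6: [-10, 54] + [+0, +21] → [-10, 75]

[-10, 75]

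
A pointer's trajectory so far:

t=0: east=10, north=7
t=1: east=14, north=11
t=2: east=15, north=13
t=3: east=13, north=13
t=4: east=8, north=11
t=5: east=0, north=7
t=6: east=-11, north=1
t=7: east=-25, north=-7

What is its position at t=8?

Taking differences between consecutive positions: (+4,+4), (+1,+2), (-2,+0), (-5,-2), (-8,-4), (-11,-6), (-14,-8). These grow by (-3,-2) each step.
step 8: east=-25, north=-7 + (-17,-10) → east=-42, north=-17

east=-42, north=-17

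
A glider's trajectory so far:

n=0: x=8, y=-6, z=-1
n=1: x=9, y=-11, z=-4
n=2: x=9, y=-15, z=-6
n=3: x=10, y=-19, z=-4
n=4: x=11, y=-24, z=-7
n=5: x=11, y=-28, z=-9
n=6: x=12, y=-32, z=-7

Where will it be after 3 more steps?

Differencing gives (+1,-5,-3), (+0,-4,-2), (+1,-4,+2), (+1,-5,-3), (+0,-4,-2), (+1,-4,+2). This is the pattern (+1,-5,-3), (+0,-4,-2), (+1,-4,+2) repeated.
step 7: apply (+1,-5,-3) → x=13, y=-37, z=-10
step 8: apply (+0,-4,-2) → x=13, y=-41, z=-12
step 9: apply (+1,-4,+2) → x=14, y=-45, z=-10

x=14, y=-45, z=-10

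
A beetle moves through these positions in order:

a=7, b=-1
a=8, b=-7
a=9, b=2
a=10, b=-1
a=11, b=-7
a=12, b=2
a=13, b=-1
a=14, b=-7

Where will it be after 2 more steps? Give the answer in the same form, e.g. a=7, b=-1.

A: linear, +1 per step → 16 at step 9.
B: cycles through -1, -7, 2 every 3 steps. Step 9 lands at position 0 of the cycle → -1.

a=16, b=-1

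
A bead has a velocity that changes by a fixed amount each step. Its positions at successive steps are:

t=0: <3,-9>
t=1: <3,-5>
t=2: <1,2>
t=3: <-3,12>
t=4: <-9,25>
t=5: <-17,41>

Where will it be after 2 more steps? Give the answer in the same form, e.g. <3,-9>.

Successive displacements: <+0,+4>, <-2,+7>, <-4,+10>, <-6,+13>, <-8,+16> — each changes by <-2,+3>.
step 6: <-17,41> + <-10,+19> → <-27,60>
step 7: <-27,60> + <-12,+22> → <-39,82>

<-39,82>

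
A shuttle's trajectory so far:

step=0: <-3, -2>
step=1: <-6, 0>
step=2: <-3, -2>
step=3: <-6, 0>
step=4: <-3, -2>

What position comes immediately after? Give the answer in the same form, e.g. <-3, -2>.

The jumps are <-3, +2>, <+3, -2>, <-3, +2>, <+3, -2> — a geometric progression with ratio -1.
step 5: <-3, -2> + <-3, +2> → <-6, 0>

<-6, 0>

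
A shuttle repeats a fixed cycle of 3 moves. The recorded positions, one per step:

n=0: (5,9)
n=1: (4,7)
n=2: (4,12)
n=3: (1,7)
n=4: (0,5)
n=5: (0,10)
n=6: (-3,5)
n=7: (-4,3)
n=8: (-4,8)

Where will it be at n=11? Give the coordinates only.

(-8,6)

Differencing gives (-1,-2), (+0,+5), (-3,-5), (-1,-2), (+0,+5), (-3,-5), (-1,-2), (+0,+5). This is the pattern (-1,-2), (+0,+5), (-3,-5) repeated.
step 9: apply (-3,-5) → (-7,3)
step 10: apply (-1,-2) → (-8,1)
step 11: apply (+0,+5) → (-8,6)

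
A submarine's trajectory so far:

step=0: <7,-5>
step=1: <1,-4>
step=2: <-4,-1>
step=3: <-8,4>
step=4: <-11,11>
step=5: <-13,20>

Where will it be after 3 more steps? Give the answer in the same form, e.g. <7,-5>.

<-13,59>

First differences are <-6,+1>, <-5,+3>, <-4,+5>, <-3,+7>, <-2,+9>; their common second difference is <+1,+2> (constant acceleration).
step 6: <-13,20> + <-1,+11> → <-14,31>
step 7: <-14,31> + <+0,+13> → <-14,44>
step 8: <-14,44> + <+1,+15> → <-13,59>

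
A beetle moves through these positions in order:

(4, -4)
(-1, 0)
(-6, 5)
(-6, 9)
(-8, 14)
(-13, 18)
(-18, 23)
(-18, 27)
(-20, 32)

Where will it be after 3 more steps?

Step-to-step displacements: (-5, +4), (-5, +5), (+0, +4), (-2, +5), (-5, +4), (-5, +5), (+0, +4), (-2, +5) — a repeating cycle of length 4.
step 9: apply (-5, +4) → (-25, 36)
step 10: apply (-5, +5) → (-30, 41)
step 11: apply (+0, +4) → (-30, 45)

(-30, 45)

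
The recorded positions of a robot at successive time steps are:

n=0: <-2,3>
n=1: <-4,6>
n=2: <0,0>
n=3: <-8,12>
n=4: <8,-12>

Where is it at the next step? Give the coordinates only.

<-24,36>

Step-to-step displacements: <-2,+3>, <+4,-6>, <-8,+12>, <+16,-24>; each is -2× the previous.
step 5: <8,-12> + <-32,+48> → <-24,36>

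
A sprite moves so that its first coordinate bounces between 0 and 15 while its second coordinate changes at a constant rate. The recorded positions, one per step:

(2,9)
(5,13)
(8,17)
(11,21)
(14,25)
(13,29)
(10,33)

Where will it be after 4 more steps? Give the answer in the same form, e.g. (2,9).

The first coordinate reflects between 0 and 15, moving 3 per step.
  step 7: 10 → 7
  step 8: 7 → 4
  step 9: 4 → 1
  step 10: 1 → 2
The second coordinate changes by +4 each step: at step 10 it is 49.

(2,49)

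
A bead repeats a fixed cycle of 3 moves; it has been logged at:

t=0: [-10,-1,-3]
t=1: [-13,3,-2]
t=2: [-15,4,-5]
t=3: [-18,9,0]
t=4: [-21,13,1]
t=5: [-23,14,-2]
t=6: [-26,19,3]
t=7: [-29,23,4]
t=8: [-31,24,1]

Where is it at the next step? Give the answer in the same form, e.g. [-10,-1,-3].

[-34,29,6]

Differencing gives [-3,+4,+1], [-2,+1,-3], [-3,+5,+5], [-3,+4,+1], [-2,+1,-3], [-3,+5,+5], [-3,+4,+1], [-2,+1,-3]. This is the pattern [-3,+4,+1], [-2,+1,-3], [-3,+5,+5] repeated.
step 9: apply [-3,+5,+5] → [-34,29,6]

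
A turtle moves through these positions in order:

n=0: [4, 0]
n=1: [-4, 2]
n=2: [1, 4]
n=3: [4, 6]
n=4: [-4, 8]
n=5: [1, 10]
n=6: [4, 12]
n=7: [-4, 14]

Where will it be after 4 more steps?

The first coordinate repeats the cycle [4, -4, 1] with period 3; step 11 mod 3 = 2, giving 1.
The second coordinate changes by +2 each step, so at step 11 it is 0 + 11·(2) = 22.

[1, 22]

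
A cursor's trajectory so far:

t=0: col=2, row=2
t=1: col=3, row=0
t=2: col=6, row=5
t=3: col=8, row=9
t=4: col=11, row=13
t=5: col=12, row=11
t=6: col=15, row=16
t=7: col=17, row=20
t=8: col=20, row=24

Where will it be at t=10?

Differencing gives (+1,-2), (+3,+5), (+2,+4), (+3,+4), (+1,-2), (+3,+5), (+2,+4), (+3,+4). This is the pattern (+1,-2), (+3,+5), (+2,+4), (+3,+4) repeated.
step 9: apply (+1,-2) → col=21, row=22
step 10: apply (+3,+5) → col=24, row=27

col=24, row=27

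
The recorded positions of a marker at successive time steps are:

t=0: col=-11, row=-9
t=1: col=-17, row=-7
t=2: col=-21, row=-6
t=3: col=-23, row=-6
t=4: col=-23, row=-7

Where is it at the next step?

Successive displacements: (-6, +2), (-4, +1), (-2, +0), (+0, -1) — each changes by (+2, -1).
step 5: col=-23, row=-7 + (+2, -2) → col=-21, row=-9

col=-21, row=-9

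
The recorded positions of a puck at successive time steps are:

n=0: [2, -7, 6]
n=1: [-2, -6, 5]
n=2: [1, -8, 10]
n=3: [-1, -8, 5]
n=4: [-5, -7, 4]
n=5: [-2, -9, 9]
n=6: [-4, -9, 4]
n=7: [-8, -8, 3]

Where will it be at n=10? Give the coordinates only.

The moves between consecutive positions are [-4, +1, -1], [+3, -2, +5], [-2, +0, -5], [-4, +1, -1], [+3, -2, +5], [-2, +0, -5], [-4, +1, -1]; they repeat the 3-cycle [[-4, +1, -1], [+3, -2, +5], [-2, +0, -5]].
step 8: apply [+3, -2, +5] → [-5, -10, 8]
step 9: apply [-2, +0, -5] → [-7, -10, 3]
step 10: apply [-4, +1, -1] → [-11, -9, 2]

[-11, -9, 2]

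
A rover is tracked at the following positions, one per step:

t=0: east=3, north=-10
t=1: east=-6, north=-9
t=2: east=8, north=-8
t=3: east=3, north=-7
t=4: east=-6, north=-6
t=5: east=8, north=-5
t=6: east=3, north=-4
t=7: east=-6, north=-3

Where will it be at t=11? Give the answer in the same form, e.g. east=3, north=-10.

east=8, north=1

East: cycles through 3, -6, 8 every 3 steps. Step 11 lands at position 2 of the cycle → 8.
North: linear, +1 per step → 1 at step 11.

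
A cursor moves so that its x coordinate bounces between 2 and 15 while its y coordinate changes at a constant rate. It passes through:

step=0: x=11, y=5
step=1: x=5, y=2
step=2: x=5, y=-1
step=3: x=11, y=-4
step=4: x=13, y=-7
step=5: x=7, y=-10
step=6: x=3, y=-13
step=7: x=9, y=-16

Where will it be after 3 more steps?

The x coordinate travels 6 per step and bounces off the walls at 2 and 15.
  step 8: 9 → 15
  step 9: 15 → 9
  step 10: 9 → 3
The y coordinate changes by -3 each step: at step 10 it is -25.

x=3, y=-25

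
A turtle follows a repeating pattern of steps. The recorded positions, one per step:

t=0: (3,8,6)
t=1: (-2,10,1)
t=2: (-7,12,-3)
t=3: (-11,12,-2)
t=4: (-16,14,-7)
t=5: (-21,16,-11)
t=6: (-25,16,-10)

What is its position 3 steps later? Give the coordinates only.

The moves between consecutive positions are (-5,+2,-5), (-5,+2,-4), (-4,+0,+1), (-5,+2,-5), (-5,+2,-4), (-4,+0,+1); they repeat the 3-cycle [(-5,+2,-5), (-5,+2,-4), (-4,+0,+1)].
step 7: apply (-5,+2,-5) → (-30,18,-15)
step 8: apply (-5,+2,-4) → (-35,20,-19)
step 9: apply (-4,+0,+1) → (-39,20,-18)

(-39,20,-18)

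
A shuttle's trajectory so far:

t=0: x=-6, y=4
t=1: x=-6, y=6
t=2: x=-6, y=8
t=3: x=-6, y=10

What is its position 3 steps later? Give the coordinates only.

Constant displacement of (+0, +2) per step.
step 4: x=-6, y=10 + (+0, +2) → x=-6, y=12
step 5: x=-6, y=12 + (+0, +2) → x=-6, y=14
step 6: x=-6, y=14 + (+0, +2) → x=-6, y=16

x=-6, y=16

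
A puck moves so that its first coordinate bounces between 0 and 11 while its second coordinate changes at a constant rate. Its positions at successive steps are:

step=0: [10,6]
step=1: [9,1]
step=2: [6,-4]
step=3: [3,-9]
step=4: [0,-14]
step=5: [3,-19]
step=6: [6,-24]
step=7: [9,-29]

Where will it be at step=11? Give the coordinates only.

[1,-49]

The first coordinate reflects between 0 and 11, moving 3 per step.
  step 8: 9 → 10
  step 9: 10 → 7
  step 10: 7 → 4
  step 11: 4 → 1
The second coordinate changes by -5 each step: at step 11 it is -49.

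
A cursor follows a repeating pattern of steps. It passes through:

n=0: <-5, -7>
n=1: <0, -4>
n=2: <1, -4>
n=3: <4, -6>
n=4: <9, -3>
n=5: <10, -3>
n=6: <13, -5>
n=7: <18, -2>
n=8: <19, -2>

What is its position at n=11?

<28, -1>

The moves between consecutive positions are <+5, +3>, <+1, +0>, <+3, -2>, <+5, +3>, <+1, +0>, <+3, -2>, <+5, +3>, <+1, +0>; they repeat the 3-cycle [<+5, +3>, <+1, +0>, <+3, -2>].
step 9: apply <+3, -2> → <22, -4>
step 10: apply <+5, +3> → <27, -1>
step 11: apply <+1, +0> → <28, -1>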